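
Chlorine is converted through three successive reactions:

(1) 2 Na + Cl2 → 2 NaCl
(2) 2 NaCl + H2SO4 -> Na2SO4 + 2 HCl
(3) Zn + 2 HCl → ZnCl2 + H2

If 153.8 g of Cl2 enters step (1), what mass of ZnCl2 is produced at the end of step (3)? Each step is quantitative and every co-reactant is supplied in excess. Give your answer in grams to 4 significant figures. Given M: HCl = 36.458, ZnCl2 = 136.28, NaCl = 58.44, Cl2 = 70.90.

n(Cl2) = 153.8 / 70.90 = 2.1693 mol.
Reaction (1): Cl2→NaCl ratio 1:2 ⇒ n(NaCl) = 4.3385 mol.
Reaction (2): NaCl→HCl ratio 2:2 ⇒ n(HCl) = 4.3385 mol.
Reaction (3): HCl→ZnCl2 ratio 2:1 ⇒ n(ZnCl2) = 2.1693 mol.
Mass of ZnCl2 = 2.1693 × 136.28 = 295.63 g.

295.6 g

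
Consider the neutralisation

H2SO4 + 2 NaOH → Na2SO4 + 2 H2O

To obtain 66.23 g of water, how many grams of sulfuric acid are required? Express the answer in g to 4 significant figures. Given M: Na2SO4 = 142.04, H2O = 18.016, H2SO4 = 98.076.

n(H2O) = 66.230 g / 18.016 g/mol = 3.6762 mol.
From the equation the H2O:H2SO4 mole ratio is 2:1, so n(H2SO4) = 3.6762 × 1/2 = 1.8381 mol.
Mass of H2SO4 = 1.8381 mol × 98.076 g/mol = 180.27 g.

180.3 g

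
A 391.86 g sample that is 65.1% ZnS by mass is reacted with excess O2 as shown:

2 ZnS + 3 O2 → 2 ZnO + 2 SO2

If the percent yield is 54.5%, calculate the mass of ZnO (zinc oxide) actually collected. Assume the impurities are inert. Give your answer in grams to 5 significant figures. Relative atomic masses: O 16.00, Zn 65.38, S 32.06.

116.12 g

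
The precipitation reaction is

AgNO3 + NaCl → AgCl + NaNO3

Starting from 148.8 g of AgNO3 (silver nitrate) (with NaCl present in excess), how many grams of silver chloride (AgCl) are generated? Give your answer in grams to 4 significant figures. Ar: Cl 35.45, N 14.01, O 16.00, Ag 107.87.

125.5 g

M(AgNO3) = 107.87 + 14.01 + 3(16.00) = 169.88 g/mol.
M(AgCl) = 107.87 + 35.45 = 143.32 g/mol.
n(AgNO3) = 148.80 g / 169.88 g/mol = 0.87591 mol.
From the equation the AgNO3:AgCl mole ratio is 1:1, so n(AgCl) = 0.87591 × 1/1 = 0.87591 mol.
Mass of AgCl = 0.87591 mol × 143.32 g/mol = 125.54 g.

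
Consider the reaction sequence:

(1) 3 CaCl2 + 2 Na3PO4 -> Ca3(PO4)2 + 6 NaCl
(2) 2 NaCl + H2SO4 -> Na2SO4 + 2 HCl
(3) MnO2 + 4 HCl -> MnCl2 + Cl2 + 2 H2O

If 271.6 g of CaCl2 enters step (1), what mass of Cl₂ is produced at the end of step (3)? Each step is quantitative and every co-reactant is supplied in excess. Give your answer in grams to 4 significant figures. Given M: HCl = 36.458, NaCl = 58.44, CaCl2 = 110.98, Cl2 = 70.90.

n(CaCl2) = 271.6 / 110.98 = 2.4473 mol.
Reaction (1): CaCl2→NaCl ratio 3:6 ⇒ n(NaCl) = 4.8946 mol.
Reaction (2): NaCl→HCl ratio 2:2 ⇒ n(HCl) = 4.8946 mol.
Reaction (3): HCl→Cl2 ratio 4:1 ⇒ n(Cl2) = 1.2236 mol.
Mass of Cl2 = 1.2236 × 70.90 = 86.756 g.

86.76 g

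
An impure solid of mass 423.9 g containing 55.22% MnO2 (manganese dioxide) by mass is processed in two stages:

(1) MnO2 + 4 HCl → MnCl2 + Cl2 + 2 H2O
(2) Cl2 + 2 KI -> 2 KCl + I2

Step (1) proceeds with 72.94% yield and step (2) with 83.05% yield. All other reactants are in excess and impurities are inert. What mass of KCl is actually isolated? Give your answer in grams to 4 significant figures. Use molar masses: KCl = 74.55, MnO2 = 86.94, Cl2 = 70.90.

243.2 g

Pure MnO2 = 423.9 × 0.5522 = 234.08 g.
n(MnO2) = 234.08 / 86.94 = 2.6924 mol.
Step 1 (MnO2:Cl2 = 1:1): theoretical n(Cl2) = 2.6924 mol; at 72.94% yield, n(Cl2) = 1.9638 mol.
Step 2 (Cl2:KCl = 1:2): theoretical n(KCl) = 3.9277 mol, so theoretical mass = 3.9277 × 74.55 = 292.81 g.
At 83.05% yield, actual mass of KCl = 292.81 × 0.8305 = 243.18 g.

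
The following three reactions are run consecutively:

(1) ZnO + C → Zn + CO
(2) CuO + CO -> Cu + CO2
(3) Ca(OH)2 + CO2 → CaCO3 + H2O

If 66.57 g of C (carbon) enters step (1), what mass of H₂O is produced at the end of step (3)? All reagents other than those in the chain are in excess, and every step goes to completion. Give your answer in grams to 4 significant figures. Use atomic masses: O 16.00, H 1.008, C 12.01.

M(C) = 12.01 g/mol.
M(H2O) = 2(1.008) + 16.00 = 18.016 g/mol.
n(C) = 66.57 / 12.01 = 5.5429 mol.
Reaction (1): C→CO ratio 1:1 ⇒ n(CO) = 5.5429 mol.
Reaction (2): CO→CO2 ratio 1:1 ⇒ n(CO2) = 5.5429 mol.
Reaction (3): CO2→H2O ratio 1:1 ⇒ n(H2O) = 5.5429 mol.
Mass of H2O = 5.5429 × 18.016 = 99.861 g.

99.86 g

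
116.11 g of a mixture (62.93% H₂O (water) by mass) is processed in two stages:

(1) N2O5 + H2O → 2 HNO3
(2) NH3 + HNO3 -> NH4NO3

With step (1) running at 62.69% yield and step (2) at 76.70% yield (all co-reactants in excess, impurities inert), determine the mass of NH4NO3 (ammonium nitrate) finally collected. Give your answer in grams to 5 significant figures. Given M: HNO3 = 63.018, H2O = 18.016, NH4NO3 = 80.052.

312.22 g

Pure H2O = 116.11 × 0.6293 = 73.0680 g.
n(H2O) = 73.0680 / 18.016 = 4.05573 mol.
Step 1 (H2O:HNO3 = 1:2): theoretical n(HNO3) = 8.11146 mol; at 62.69% yield, n(HNO3) = 5.08507 mol.
Step 2 (HNO3:NH4NO3 = 1:1): theoretical n(NH4NO3) = 5.08507 mol, so theoretical mass = 5.08507 × 80.052 = 407.070 g.
At 76.70% yield, actual mass of NH4NO3 = 407.070 × 0.7670 = 312.223 g.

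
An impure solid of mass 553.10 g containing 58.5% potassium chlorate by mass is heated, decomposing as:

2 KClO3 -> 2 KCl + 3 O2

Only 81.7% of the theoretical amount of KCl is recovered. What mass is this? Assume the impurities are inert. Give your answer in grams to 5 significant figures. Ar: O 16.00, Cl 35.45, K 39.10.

160.81 g

Pure KClO3 available = 553.10 g × 0.585 = 323.564 g.
M(KClO3) = 39.10 + 35.45 + 3(16.00) = 122.55 g/mol.
M(KCl) = 39.10 + 35.45 = 74.55 g/mol.
n(KClO3) = 323.564 g / 122.55 g/mol = 2.64026 mol.
From the equation the KClO3:KCl mole ratio is 2:2, so n(KCl) = 2.64026 × 2/2 = 2.64026 mol.
Mass of KCl = 2.64026 mol × 74.55 g/mol = 196.831 g.
Actual mass collected = 196.831 g × 0.817 = 160.811 g.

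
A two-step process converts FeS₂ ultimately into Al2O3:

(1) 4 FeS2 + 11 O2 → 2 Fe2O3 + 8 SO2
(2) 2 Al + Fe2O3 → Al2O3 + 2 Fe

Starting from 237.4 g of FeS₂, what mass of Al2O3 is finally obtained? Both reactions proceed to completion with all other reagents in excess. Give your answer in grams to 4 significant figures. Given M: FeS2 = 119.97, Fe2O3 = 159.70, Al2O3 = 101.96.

100.9 g

n(FeS2) = 237.40 / 119.97 = 1.9788 mol.
Step 1 gives a 4:2 ratio of FeS2 to Fe2O3, so n(Fe2O3) = 0.98941 mol.
In step 2 the Fe2O3:Al2O3 ratio is 1:1, so n(Al2O3) = 0.98941 mol.
Mass of Al2O3 = 0.98941 × 101.96 = 100.88 g.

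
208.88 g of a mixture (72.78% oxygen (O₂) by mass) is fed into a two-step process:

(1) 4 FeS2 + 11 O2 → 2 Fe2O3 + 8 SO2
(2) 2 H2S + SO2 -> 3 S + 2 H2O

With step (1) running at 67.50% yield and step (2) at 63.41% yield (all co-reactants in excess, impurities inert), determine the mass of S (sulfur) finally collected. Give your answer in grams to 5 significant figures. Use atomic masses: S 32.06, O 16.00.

Pure O2 = 208.88 × 0.7278 = 152.023 g.
M(O2) = 2(16.00) = 32.00 g/mol.
M(S) = 32.06 g/mol.
n(O2) = 152.023 / 32.00 = 4.75071 mol.
Step 1 (O2:SO2 = 11:8): theoretical n(SO2) = 3.45507 mol; at 67.50% yield, n(SO2) = 2.33217 mol.
Step 2 (SO2:S = 1:3): theoretical n(S) = 6.99651 mol, so theoretical mass = 6.99651 × 32.06 = 224.308 g.
At 63.41% yield, actual mass of S = 224.308 × 0.6341 = 142.234 g.

142.23 g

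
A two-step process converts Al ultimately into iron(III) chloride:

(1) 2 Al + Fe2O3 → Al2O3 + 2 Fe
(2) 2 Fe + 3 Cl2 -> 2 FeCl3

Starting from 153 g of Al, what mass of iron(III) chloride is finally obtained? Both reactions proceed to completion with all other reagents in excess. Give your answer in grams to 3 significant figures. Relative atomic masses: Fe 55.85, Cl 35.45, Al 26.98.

M(Al) = 26.98 g/mol.
M(FeCl3) = 55.85 + 3(35.45) = 162.20 g/mol.
n(Al) = 153.0 / 26.98 = 5.671 mol.
Step 1 gives a 2:2 ratio of Al to Fe, so n(Fe) = 5.671 mol.
In step 2 the Fe:FeCl3 ratio is 2:2, so n(FeCl3) = 5.671 mol.
Mass of FeCl3 = 5.671 × 162.20 = 919.8 g.

920 g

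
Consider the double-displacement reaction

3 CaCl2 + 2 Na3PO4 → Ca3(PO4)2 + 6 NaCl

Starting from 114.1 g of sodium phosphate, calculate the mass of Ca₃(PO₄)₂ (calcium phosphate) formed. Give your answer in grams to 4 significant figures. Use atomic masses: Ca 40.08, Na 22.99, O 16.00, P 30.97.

107.9 g

M(Na3PO4) = 3(22.99) + 30.97 + 4(16.00) = 163.94 g/mol.
M(Ca3(PO4)2) = 3(40.08) + 2(30.97) + 8(16.00) = 310.18 g/mol.
n(Na3PO4) = 114.10 g / 163.94 g/mol = 0.69599 mol.
From the equation the Na3PO4:Ca3(PO4)2 mole ratio is 2:1, so n(Ca3(PO4)2) = 0.69599 × 1/2 = 0.34799 mol.
Mass of Ca3(PO4)2 = 0.34799 mol × 310.18 g/mol = 107.94 g.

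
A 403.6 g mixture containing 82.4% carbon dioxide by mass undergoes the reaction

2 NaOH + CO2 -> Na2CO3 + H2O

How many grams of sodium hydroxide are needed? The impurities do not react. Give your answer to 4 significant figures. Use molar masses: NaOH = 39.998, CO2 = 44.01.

Mass of pure CO2 = 403.6 g × 0.824 = 332.57 g.
n(CO2) = 332.57 g / 44.01 g/mol = 7.5566 mol.
From the equation the CO2:NaOH mole ratio is 1:2, so n(NaOH) = 7.5566 × 2/1 = 15.113 mol.
Mass of NaOH = 15.113 mol × 39.998 g/mol = 604.50 g.

604.5 g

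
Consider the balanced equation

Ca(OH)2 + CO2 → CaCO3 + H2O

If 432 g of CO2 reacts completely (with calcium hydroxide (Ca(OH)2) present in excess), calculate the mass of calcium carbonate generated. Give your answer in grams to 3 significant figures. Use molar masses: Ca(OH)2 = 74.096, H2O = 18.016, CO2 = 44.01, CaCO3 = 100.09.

982 g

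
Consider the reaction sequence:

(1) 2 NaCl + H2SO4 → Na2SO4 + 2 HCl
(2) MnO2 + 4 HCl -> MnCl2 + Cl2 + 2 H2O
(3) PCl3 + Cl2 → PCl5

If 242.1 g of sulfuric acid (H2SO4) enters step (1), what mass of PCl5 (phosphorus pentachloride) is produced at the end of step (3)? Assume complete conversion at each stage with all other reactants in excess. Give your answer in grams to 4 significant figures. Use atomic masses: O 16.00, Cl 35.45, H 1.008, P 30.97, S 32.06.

257.0 g

M(H2SO4) = 2(1.008) + 32.06 + 4(16.00) = 98.076 g/mol.
M(PCl5) = 30.97 + 5(35.45) = 208.22 g/mol.
n(H2SO4) = 242.1 / 98.076 = 2.4685 mol.
Reaction (1): H2SO4→HCl ratio 1:2 ⇒ n(HCl) = 4.9370 mol.
Reaction (2): HCl→Cl2 ratio 4:1 ⇒ n(Cl2) = 1.2342 mol.
Reaction (3): Cl2→PCl5 ratio 1:1 ⇒ n(PCl5) = 1.2342 mol.
Mass of PCl5 = 1.2342 × 208.22 = 256.99 g.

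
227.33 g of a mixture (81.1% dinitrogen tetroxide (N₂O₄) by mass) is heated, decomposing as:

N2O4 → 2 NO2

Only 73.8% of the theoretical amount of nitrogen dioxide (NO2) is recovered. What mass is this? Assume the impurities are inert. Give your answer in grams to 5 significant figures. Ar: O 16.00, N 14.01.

Pure N2O4 available = 227.33 g × 0.811 = 184.365 g.
M(N2O4) = 2(14.01) + 4(16.00) = 92.02 g/mol.
M(NO2) = 14.01 + 2(16.00) = 46.01 g/mol.
n(N2O4) = 184.365 g / 92.02 g/mol = 2.00353 mol.
From the equation the N2O4:NO2 mole ratio is 1:2, so n(NO2) = 2.00353 × 2/1 = 4.00706 mol.
Mass of NO2 = 4.00706 mol × 46.01 g/mol = 184.365 g.
Actual mass collected = 184.365 g × 0.738 = 136.061 g.

136.06 g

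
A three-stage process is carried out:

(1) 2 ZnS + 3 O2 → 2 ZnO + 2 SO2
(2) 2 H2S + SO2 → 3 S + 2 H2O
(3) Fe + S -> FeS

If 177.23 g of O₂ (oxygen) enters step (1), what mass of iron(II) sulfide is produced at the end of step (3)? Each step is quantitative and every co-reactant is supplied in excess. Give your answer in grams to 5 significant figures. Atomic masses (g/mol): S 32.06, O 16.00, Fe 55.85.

973.77 g

M(O2) = 2(16.00) = 32.00 g/mol.
M(FeS) = 55.85 + 32.06 = 87.91 g/mol.
n(O2) = 177.23 / 32.00 = 5.53844 mol.
Reaction (1): O2→SO2 ratio 3:2 ⇒ n(SO2) = 3.69229 mol.
Reaction (2): SO2→S ratio 1:3 ⇒ n(S) = 11.0769 mol.
Reaction (3): S→FeS ratio 1:1 ⇒ n(FeS) = 11.0769 mol.
Mass of FeS = 11.0769 × 87.91 = 973.768 g.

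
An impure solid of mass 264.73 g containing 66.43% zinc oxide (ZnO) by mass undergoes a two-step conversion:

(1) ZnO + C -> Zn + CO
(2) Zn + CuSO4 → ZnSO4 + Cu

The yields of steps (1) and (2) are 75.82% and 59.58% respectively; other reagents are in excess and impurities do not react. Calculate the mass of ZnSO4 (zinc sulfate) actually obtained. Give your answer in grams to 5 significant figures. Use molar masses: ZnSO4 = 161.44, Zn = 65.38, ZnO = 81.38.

157.60 g

Pure ZnO = 264.73 × 0.6643 = 175.860 g.
n(ZnO) = 175.860 / 81.38 = 2.16097 mol.
Step 1 (ZnO:Zn = 1:1): theoretical n(Zn) = 2.16097 mol; at 75.82% yield, n(Zn) = 1.63845 mol.
Step 2 (Zn:ZnSO4 = 1:1): theoretical n(ZnSO4) = 1.63845 mol, so theoretical mass = 1.63845 × 161.44 = 264.512 g.
At 59.58% yield, actual mass of ZnSO4 = 264.512 × 0.5958 = 157.596 g.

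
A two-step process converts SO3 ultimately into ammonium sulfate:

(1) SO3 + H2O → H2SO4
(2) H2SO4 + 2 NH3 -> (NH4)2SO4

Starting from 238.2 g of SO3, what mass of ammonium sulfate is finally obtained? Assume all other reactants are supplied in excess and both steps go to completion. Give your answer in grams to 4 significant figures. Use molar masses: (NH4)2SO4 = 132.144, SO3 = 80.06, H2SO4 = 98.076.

393.2 g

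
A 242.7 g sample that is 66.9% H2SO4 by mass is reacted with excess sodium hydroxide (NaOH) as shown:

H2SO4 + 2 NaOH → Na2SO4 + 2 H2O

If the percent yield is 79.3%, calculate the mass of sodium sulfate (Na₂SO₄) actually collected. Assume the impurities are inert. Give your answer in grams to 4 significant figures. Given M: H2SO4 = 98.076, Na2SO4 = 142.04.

Pure H2SO4 available = 242.7 g × 0.669 = 162.37 g.
n(H2SO4) = 162.37 g / 98.076 g/mol = 1.6555 mol.
From the equation the H2SO4:Na2SO4 mole ratio is 1:1, so n(Na2SO4) = 1.6555 × 1/1 = 1.6555 mol.
Mass of Na2SO4 = 1.6555 mol × 142.04 g/mol = 235.15 g.
Actual mass collected = 235.15 g × 0.793 = 186.47 g.

186.5 g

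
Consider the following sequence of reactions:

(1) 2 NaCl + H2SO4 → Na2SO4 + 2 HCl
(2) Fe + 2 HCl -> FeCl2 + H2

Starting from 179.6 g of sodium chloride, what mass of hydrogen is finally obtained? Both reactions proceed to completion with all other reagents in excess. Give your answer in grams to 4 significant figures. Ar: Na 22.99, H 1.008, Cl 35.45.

3.098 g

M(NaCl) = 22.99 + 35.45 = 58.44 g/mol.
M(H2) = 2(1.008) = 2.016 g/mol.
n(NaCl) = 179.60 / 58.44 = 3.0732 mol.
Step 1 gives a 2:2 ratio of NaCl to HCl, so n(HCl) = 3.0732 mol.
In step 2 the HCl:H2 ratio is 2:1, so n(H2) = 1.5366 mol.
Mass of H2 = 1.5366 × 2.016 = 3.0978 g.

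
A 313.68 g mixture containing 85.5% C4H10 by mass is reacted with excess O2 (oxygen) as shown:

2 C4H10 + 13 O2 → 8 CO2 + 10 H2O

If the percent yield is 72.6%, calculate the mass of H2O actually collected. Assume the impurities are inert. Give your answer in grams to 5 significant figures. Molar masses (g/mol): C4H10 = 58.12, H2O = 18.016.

Pure C4H10 available = 313.68 g × 0.855 = 268.196 g.
n(C4H10) = 268.196 g / 58.12 g/mol = 4.61453 mol.
From the equation the C4H10:H2O mole ratio is 2:10, so n(H2O) = 4.61453 × 10/2 = 23.0726 mol.
Mass of H2O = 23.0726 mol × 18.016 g/mol = 415.677 g.
Actual mass collected = 415.677 g × 0.726 = 301.781 g.

301.78 g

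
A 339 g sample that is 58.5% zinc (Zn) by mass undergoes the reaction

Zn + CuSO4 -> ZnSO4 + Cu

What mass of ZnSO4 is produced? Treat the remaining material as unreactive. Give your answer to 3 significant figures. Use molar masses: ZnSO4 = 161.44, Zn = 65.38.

Mass of pure Zn = 339 g × 0.585 = 198.3 g.
n(Zn) = 198.3 g / 65.38 g/mol = 3.033 mol.
From the equation the Zn:ZnSO4 mole ratio is 1:1, so n(ZnSO4) = 3.033 × 1/1 = 3.033 mol.
Mass of ZnSO4 = 3.033 mol × 161.44 g/mol = 489.7 g.

490 g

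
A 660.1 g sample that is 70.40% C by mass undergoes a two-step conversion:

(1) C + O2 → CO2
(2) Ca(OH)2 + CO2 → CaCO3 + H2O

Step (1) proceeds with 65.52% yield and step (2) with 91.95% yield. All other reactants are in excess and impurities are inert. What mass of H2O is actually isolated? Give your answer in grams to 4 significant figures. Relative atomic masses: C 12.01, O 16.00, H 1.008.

Pure C = 660.1 × 0.7040 = 464.71 g.
M(C) = 12.01 g/mol.
M(H2O) = 2(1.008) + 16.00 = 18.016 g/mol.
n(C) = 464.71 / 12.01 = 38.694 mol.
Step 1 (C:CO2 = 1:1): theoretical n(CO2) = 38.694 mol; at 65.52% yield, n(CO2) = 25.352 mol.
Step 2 (CO2:H2O = 1:1): theoretical n(H2O) = 25.352 mol, so theoretical mass = 25.352 × 18.016 = 456.74 g.
At 91.95% yield, actual mass of H2O = 456.74 × 0.9195 = 419.97 g.

420.0 g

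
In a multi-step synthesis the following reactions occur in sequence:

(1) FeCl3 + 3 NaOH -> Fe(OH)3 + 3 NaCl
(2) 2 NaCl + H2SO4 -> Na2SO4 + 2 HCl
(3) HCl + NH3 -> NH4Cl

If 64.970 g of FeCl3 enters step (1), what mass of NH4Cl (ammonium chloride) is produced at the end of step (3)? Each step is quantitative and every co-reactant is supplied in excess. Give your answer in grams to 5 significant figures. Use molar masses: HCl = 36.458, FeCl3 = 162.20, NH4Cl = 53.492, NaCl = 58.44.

64.279 g

n(FeCl3) = 64.970 / 162.20 = 0.400555 mol.
Reaction (1): FeCl3→NaCl ratio 1:3 ⇒ n(NaCl) = 1.20166 mol.
Reaction (2): NaCl→HCl ratio 2:2 ⇒ n(HCl) = 1.20166 mol.
Reaction (3): HCl→NH4Cl ratio 1:1 ⇒ n(NH4Cl) = 1.20166 mol.
Mass of NH4Cl = 1.20166 × 53.492 = 64.2794 g.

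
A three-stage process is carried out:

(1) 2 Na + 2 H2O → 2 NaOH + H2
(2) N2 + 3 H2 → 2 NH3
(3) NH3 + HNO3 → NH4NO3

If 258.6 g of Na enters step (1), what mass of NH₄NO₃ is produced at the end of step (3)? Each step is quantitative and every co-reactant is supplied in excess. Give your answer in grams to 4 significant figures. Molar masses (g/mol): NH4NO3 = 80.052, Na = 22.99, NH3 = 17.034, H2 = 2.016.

n(Na) = 258.6 / 22.99 = 11.248 mol.
Reaction (1): Na→H2 ratio 2:1 ⇒ n(H2) = 5.6242 mol.
Reaction (2): H2→NH3 ratio 3:2 ⇒ n(NH3) = 3.7495 mol.
Reaction (3): NH3→NH4NO3 ratio 1:1 ⇒ n(NH4NO3) = 3.7495 mol.
Mass of NH4NO3 = 3.7495 × 80.052 = 300.15 g.

300.2 g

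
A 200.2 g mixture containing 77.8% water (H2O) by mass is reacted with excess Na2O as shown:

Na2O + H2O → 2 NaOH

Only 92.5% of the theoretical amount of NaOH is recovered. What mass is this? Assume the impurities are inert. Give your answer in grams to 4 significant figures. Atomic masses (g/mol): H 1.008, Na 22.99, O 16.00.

639.7 g

Pure H2O available = 200.2 g × 0.778 = 155.76 g.
M(H2O) = 2(1.008) + 16.00 = 18.016 g/mol.
M(NaOH) = 22.99 + 16.00 + 1.008 = 39.998 g/mol.
n(H2O) = 155.76 g / 18.016 g/mol = 8.6454 mol.
From the equation the H2O:NaOH mole ratio is 1:2, so n(NaOH) = 8.6454 × 2/1 = 17.291 mol.
Mass of NaOH = 17.291 mol × 39.998 g/mol = 691.60 g.
Actual mass collected = 691.60 g × 0.925 = 639.73 g.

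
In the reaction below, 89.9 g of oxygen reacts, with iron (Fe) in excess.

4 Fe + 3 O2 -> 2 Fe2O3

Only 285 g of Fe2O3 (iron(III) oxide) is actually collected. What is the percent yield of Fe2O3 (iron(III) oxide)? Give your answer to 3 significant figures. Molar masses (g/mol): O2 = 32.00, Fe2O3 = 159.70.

n(O2) = 89.90 g / 32.00 g/mol = 2.809 mol.
From the equation the O2:Fe2O3 mole ratio is 3:2, so n(Fe2O3) = 2.809 × 2/3 = 1.873 mol.
Mass of Fe2O3 = 1.873 mol × 159.70 g/mol = 299.1 g.
This is the theoretical yield. Percent yield = 285 g / 299.1 g × 100% = 95.28%.

95.3 %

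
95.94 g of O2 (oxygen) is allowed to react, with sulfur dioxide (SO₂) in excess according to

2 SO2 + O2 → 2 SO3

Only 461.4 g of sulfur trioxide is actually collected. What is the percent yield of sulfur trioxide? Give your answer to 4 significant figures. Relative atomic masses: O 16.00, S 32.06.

M(O2) = 2(16.00) = 32.00 g/mol.
M(SO3) = 32.06 + 3(16.00) = 80.06 g/mol.
n(O2) = 95.940 g / 32.00 g/mol = 2.9981 mol.
From the equation the O2:SO3 mole ratio is 1:2, so n(SO3) = 2.9981 × 2/1 = 5.9962 mol.
Mass of SO3 = 5.9962 mol × 80.06 g/mol = 480.06 g.
This is the theoretical yield. Percent yield = 461.4 g / 480.06 g × 100% = 96.113%.

96.11 %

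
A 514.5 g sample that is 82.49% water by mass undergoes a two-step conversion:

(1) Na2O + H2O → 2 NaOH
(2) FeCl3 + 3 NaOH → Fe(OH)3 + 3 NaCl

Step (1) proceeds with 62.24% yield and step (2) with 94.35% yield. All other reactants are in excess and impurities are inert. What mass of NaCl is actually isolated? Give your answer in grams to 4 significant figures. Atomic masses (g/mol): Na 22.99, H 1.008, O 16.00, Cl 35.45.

1617 g

Pure H2O = 514.5 × 0.8249 = 424.41 g.
M(H2O) = 2(1.008) + 16.00 = 18.016 g/mol.
M(NaCl) = 22.99 + 35.45 = 58.44 g/mol.
n(H2O) = 424.41 / 18.016 = 23.557 mol.
Step 1 (H2O:NaOH = 1:2): theoretical n(NaOH) = 47.115 mol; at 62.24% yield, n(NaOH) = 29.324 mol.
Step 2 (NaOH:NaCl = 3:3): theoretical n(NaCl) = 29.324 mol, so theoretical mass = 29.324 × 58.44 = 1713.7 g.
At 94.35% yield, actual mass of NaCl = 1713.7 × 0.9435 = 1616.9 g.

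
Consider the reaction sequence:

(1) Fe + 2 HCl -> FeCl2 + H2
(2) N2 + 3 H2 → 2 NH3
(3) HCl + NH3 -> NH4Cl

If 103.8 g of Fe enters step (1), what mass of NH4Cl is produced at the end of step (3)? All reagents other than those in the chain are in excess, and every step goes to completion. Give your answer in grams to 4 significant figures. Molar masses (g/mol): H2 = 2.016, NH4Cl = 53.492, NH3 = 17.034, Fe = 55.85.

66.28 g

n(Fe) = 103.8 / 55.85 = 1.8585 mol.
Reaction (1): Fe→H2 ratio 1:1 ⇒ n(H2) = 1.8585 mol.
Reaction (2): H2→NH3 ratio 3:2 ⇒ n(NH3) = 1.2390 mol.
Reaction (3): NH3→NH4Cl ratio 1:1 ⇒ n(NH4Cl) = 1.2390 mol.
Mass of NH4Cl = 1.2390 × 53.492 = 66.278 g.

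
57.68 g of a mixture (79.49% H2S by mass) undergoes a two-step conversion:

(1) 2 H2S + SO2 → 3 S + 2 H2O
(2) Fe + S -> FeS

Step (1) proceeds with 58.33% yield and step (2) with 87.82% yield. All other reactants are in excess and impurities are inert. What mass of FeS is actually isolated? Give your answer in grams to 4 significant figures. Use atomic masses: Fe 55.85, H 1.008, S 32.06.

90.89 g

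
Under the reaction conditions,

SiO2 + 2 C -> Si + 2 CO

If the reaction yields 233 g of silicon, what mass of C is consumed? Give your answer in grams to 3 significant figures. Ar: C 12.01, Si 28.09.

199 g

M(Si) = 28.09 g/mol.
M(C) = 12.01 g/mol.
n(Si) = 233.0 g / 28.09 g/mol = 8.295 mol.
From the equation the Si:C mole ratio is 1:2, so n(C) = 8.295 × 2/1 = 16.59 mol.
Mass of C = 16.59 mol × 12.01 g/mol = 199.2 g.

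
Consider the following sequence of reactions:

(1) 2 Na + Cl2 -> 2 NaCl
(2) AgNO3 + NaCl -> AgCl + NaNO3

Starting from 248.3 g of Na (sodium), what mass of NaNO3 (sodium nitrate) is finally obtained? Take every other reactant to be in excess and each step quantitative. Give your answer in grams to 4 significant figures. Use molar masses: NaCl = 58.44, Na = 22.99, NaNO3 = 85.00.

n(Na) = 248.30 / 22.99 = 10.800 mol.
Step 1 gives a 2:2 ratio of Na to NaCl, so n(NaCl) = 10.800 mol.
In step 2 the NaCl:NaNO3 ratio is 1:1, so n(NaNO3) = 10.800 mol.
Mass of NaNO3 = 10.800 × 85.00 = 918.03 g.

918.0 g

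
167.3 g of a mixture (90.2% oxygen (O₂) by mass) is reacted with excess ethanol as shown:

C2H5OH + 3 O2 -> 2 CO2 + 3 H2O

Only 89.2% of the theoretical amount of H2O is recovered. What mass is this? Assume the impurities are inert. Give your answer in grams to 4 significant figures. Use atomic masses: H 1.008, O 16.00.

75.78 g

Pure O2 available = 167.3 g × 0.902 = 150.90 g.
M(O2) = 2(16.00) = 32.00 g/mol.
M(H2O) = 2(1.008) + 16.00 = 18.016 g/mol.
n(O2) = 150.90 g / 32.00 g/mol = 4.7158 mol.
From the equation the O2:H2O mole ratio is 3:3, so n(H2O) = 4.7158 × 3/3 = 4.7158 mol.
Mass of H2O = 4.7158 mol × 18.016 g/mol = 84.959 g.
Actual mass collected = 84.959 g × 0.892 = 75.784 g.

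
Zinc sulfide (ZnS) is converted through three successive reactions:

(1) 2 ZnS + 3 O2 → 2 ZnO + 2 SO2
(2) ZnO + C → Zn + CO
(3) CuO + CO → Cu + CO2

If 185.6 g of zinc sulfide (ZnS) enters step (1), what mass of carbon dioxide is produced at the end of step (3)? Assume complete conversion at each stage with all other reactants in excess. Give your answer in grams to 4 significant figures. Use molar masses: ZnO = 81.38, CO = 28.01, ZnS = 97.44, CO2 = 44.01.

83.83 g

n(ZnS) = 185.6 / 97.44 = 1.9048 mol.
Reaction (1): ZnS→ZnO ratio 2:2 ⇒ n(ZnO) = 1.9048 mol.
Reaction (2): ZnO→CO ratio 1:1 ⇒ n(CO) = 1.9048 mol.
Reaction (3): CO→CO2 ratio 1:1 ⇒ n(CO2) = 1.9048 mol.
Mass of CO2 = 1.9048 × 44.01 = 83.829 g.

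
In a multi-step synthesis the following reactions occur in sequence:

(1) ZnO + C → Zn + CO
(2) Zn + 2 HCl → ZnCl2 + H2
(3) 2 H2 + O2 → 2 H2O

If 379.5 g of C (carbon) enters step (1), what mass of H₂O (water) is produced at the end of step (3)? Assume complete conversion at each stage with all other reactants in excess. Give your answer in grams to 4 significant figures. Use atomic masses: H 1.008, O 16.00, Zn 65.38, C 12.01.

569.3 g

M(C) = 12.01 g/mol.
M(H2O) = 2(1.008) + 16.00 = 18.016 g/mol.
n(C) = 379.5 / 12.01 = 31.599 mol.
Reaction (1): C→Zn ratio 1:1 ⇒ n(Zn) = 31.599 mol.
Reaction (2): Zn→H2 ratio 1:1 ⇒ n(H2) = 31.599 mol.
Reaction (3): H2→H2O ratio 2:2 ⇒ n(H2O) = 31.599 mol.
Mass of H2O = 31.599 × 18.016 = 569.28 g.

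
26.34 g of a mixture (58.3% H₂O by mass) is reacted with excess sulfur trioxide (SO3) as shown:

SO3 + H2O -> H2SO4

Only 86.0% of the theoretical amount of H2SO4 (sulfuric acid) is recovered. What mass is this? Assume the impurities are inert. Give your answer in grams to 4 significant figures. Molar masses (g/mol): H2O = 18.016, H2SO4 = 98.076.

71.89 g

Pure H2O available = 26.34 g × 0.583 = 15.356 g.
n(H2O) = 15.356 g / 18.016 g/mol = 0.85237 mol.
From the equation the H2O:H2SO4 mole ratio is 1:1, so n(H2SO4) = 0.85237 × 1/1 = 0.85237 mol.
Mass of H2SO4 = 0.85237 mol × 98.076 g/mol = 83.597 g.
Actual mass collected = 83.597 g × 0.860 = 71.893 g.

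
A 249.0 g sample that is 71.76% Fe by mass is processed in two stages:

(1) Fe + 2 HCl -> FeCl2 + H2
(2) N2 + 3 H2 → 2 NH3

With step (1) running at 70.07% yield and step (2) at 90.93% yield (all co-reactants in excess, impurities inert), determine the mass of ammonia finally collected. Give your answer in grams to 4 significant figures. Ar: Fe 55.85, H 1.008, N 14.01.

23.15 g

Pure Fe = 249.0 × 0.7176 = 178.68 g.
M(Fe) = 55.85 g/mol.
M(NH3) = 14.01 + 3(1.008) = 17.034 g/mol.
n(Fe) = 178.68 / 55.85 = 3.1993 mol.
Step 1 (Fe:H2 = 1:1): theoretical n(H2) = 3.1993 mol; at 70.07% yield, n(H2) = 2.2418 mol.
Step 2 (H2:NH3 = 3:2): theoretical n(NH3) = 1.4945 mol, so theoretical mass = 1.4945 × 17.034 = 25.458 g.
At 90.93% yield, actual mass of NH3 = 25.458 × 0.9093 = 23.149 g.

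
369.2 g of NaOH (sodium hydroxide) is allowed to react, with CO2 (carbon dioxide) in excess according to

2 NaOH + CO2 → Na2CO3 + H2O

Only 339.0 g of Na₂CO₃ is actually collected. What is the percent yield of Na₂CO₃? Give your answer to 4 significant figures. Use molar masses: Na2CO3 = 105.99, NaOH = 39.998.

69.30 %

n(NaOH) = 369.20 g / 39.998 g/mol = 9.2305 mol.
From the equation the NaOH:Na2CO3 mole ratio is 2:1, so n(Na2CO3) = 9.2305 × 1/2 = 4.6152 mol.
Mass of Na2CO3 = 4.6152 mol × 105.99 g/mol = 489.17 g.
This is the theoretical yield. Percent yield = 339.0 g / 489.17 g × 100% = 69.301%.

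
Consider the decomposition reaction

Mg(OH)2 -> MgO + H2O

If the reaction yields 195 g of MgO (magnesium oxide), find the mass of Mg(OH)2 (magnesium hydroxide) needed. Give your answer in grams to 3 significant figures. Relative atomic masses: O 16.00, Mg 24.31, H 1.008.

282 g

M(MgO) = 24.31 + 16.00 = 40.31 g/mol.
M(Mg(OH)2) = 24.31 + 2(16.00) + 2(1.008) = 58.326 g/mol.
n(MgO) = 195.0 g / 40.31 g/mol = 4.838 mol.
From the equation the MgO:Mg(OH)2 mole ratio is 1:1, so n(Mg(OH)2) = 4.838 × 1/1 = 4.838 mol.
Mass of Mg(OH)2 = 4.838 mol × 58.326 g/mol = 282.2 g.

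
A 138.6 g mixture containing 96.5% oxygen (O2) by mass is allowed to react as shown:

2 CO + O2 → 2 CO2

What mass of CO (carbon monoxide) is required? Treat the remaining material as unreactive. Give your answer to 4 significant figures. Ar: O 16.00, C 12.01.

234.1 g

Mass of pure O2 = 138.6 g × 0.965 = 133.75 g.
M(O2) = 2(16.00) = 32.00 g/mol.
M(CO) = 12.01 + 16.00 = 28.01 g/mol.
n(O2) = 133.75 g / 32.00 g/mol = 4.1797 mol.
From the equation the O2:CO mole ratio is 1:2, so n(CO) = 4.1797 × 2/1 = 8.3593 mol.
Mass of CO = 8.3593 mol × 28.01 g/mol = 234.14 g.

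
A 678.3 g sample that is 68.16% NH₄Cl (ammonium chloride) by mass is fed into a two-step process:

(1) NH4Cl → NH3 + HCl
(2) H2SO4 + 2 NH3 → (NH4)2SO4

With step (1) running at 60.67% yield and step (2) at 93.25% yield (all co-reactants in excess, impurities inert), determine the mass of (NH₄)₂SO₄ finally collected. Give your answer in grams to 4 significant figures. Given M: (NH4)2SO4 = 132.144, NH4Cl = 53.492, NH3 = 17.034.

323.1 g

Pure NH4Cl = 678.3 × 0.6816 = 462.33 g.
n(NH4Cl) = 462.33 / 53.492 = 8.6430 mol.
Step 1 (NH4Cl:NH3 = 1:1): theoretical n(NH3) = 8.6430 mol; at 60.67% yield, n(NH3) = 5.2437 mol.
Step 2 (NH3:(NH4)2SO4 = 2:1): theoretical n((NH4)2SO4) = 2.6218 mol, so theoretical mass = 2.6218 × 132.144 = 346.46 g.
At 93.25% yield, actual mass of (NH4)2SO4 = 346.46 × 0.9325 = 323.07 g.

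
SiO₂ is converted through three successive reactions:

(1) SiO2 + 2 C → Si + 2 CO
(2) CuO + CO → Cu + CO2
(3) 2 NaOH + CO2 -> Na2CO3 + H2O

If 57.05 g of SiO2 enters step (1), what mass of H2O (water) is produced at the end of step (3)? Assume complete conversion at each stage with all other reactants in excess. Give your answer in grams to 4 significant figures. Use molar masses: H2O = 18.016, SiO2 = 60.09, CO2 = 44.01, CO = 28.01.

n(SiO2) = 57.05 / 60.09 = 0.94941 mol.
Reaction (1): SiO2→CO ratio 1:2 ⇒ n(CO) = 1.8988 mol.
Reaction (2): CO→CO2 ratio 1:1 ⇒ n(CO2) = 1.8988 mol.
Reaction (3): CO2→H2O ratio 1:1 ⇒ n(H2O) = 1.8988 mol.
Mass of H2O = 1.8988 × 18.016 = 34.209 g.

34.21 g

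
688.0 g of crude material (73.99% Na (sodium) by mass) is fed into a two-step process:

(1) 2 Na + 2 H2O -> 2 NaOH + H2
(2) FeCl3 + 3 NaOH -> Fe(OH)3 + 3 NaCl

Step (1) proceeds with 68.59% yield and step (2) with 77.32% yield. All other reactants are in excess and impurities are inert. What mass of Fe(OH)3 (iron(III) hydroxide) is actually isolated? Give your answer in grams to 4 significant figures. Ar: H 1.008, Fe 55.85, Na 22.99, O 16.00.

418.3 g

Pure Na = 688.0 × 0.7399 = 509.05 g.
M(Na) = 22.99 g/mol.
M(Fe(OH)3) = 55.85 + 3(16.00) + 3(1.008) = 106.874 g/mol.
n(Na) = 509.05 / 22.99 = 22.142 mol.
Step 1 (Na:NaOH = 2:2): theoretical n(NaOH) = 22.142 mol; at 68.59% yield, n(NaOH) = 15.187 mol.
Step 2 (NaOH:Fe(OH)3 = 3:1): theoretical n(Fe(OH)3) = 5.0625 mol, so theoretical mass = 5.0625 × 106.874 = 541.05 g.
At 77.32% yield, actual mass of Fe(OH)3 = 541.05 × 0.7732 = 418.34 g.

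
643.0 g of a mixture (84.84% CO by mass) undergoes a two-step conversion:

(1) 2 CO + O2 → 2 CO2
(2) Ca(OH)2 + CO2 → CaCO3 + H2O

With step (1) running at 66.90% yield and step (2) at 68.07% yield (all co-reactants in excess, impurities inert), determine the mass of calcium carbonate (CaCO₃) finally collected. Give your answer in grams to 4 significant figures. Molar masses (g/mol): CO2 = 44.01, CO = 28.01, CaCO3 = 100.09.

Pure CO = 643.0 × 0.8484 = 545.52 g.
n(CO) = 545.52 / 28.01 = 19.476 mol.
Step 1 (CO:CO2 = 2:2): theoretical n(CO2) = 19.476 mol; at 66.90% yield, n(CO2) = 13.029 mol.
Step 2 (CO2:CaCO3 = 1:1): theoretical n(CaCO3) = 13.029 mol, so theoretical mass = 13.029 × 100.09 = 1304.1 g.
At 68.07% yield, actual mass of CaCO3 = 1304.1 × 0.6807 = 887.71 g.

887.7 g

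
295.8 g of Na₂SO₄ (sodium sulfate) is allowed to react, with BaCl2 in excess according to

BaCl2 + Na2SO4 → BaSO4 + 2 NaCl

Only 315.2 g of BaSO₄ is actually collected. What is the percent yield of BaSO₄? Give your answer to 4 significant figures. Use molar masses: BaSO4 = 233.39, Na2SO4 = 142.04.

64.85 %

n(Na2SO4) = 295.80 g / 142.04 g/mol = 2.0825 mol.
From the equation the Na2SO4:BaSO4 mole ratio is 1:1, so n(BaSO4) = 2.0825 × 1/1 = 2.0825 mol.
Mass of BaSO4 = 2.0825 mol × 233.39 g/mol = 486.04 g.
This is the theoretical yield. Percent yield = 315.2 g / 486.04 g × 100% = 64.851%.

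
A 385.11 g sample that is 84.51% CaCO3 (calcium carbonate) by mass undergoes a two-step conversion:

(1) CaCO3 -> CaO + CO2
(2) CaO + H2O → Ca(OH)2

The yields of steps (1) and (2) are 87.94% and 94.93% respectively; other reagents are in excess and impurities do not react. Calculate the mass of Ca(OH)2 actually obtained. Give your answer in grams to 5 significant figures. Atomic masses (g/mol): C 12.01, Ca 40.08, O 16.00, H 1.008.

201.13 g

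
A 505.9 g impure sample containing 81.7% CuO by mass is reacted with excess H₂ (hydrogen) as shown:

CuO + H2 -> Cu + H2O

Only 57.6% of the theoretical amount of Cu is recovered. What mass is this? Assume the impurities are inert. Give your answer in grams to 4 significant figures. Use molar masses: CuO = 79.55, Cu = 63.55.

190.2 g

Pure CuO available = 505.9 g × 0.817 = 413.32 g.
n(CuO) = 413.32 g / 79.55 g/mol = 5.1957 mol.
From the equation the CuO:Cu mole ratio is 1:1, so n(Cu) = 5.1957 × 1/1 = 5.1957 mol.
Mass of Cu = 5.1957 mol × 63.55 g/mol = 330.19 g.
Actual mass collected = 330.19 g × 0.576 = 190.19 g.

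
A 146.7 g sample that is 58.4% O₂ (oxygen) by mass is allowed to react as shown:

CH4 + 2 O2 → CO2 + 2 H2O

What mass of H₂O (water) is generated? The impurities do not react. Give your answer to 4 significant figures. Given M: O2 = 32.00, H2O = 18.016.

48.23 g

Mass of pure O2 = 146.7 g × 0.584 = 85.673 g.
n(O2) = 85.673 g / 32.00 g/mol = 2.6773 mol.
From the equation the O2:H2O mole ratio is 2:2, so n(H2O) = 2.6773 × 2/2 = 2.6773 mol.
Mass of H2O = 2.6773 mol × 18.016 g/mol = 48.234 g.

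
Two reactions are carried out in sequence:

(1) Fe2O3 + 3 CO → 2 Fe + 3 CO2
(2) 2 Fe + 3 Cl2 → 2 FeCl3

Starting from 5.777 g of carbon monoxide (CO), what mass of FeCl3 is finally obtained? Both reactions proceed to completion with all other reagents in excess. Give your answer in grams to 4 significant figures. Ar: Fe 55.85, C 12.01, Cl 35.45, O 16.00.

22.30 g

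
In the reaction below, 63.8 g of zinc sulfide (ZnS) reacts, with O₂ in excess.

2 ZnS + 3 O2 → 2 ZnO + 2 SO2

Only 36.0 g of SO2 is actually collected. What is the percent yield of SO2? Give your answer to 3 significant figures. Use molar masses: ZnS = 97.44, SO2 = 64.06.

85.8 %

n(ZnS) = 63.80 g / 97.44 g/mol = 0.6548 mol.
From the equation the ZnS:SO2 mole ratio is 2:2, so n(SO2) = 0.6548 × 2/2 = 0.6548 mol.
Mass of SO2 = 0.6548 mol × 64.06 g/mol = 41.94 g.
This is the theoretical yield. Percent yield = 36.0 g / 41.94 g × 100% = 85.83%.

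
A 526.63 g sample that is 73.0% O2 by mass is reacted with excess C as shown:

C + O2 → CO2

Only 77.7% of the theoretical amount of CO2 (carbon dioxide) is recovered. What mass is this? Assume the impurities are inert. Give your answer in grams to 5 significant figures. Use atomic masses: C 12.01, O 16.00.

410.82 g

Pure O2 available = 526.63 g × 0.730 = 384.440 g.
M(O2) = 2(16.00) = 32.00 g/mol.
M(CO2) = 12.01 + 2(16.00) = 44.01 g/mol.
n(O2) = 384.440 g / 32.00 g/mol = 12.0137 mol.
From the equation the O2:CO2 mole ratio is 1:1, so n(CO2) = 12.0137 × 1/1 = 12.0137 mol.
Mass of CO2 = 12.0137 mol × 44.01 g/mol = 528.725 g.
Actual mass collected = 528.725 g × 0.777 = 410.819 g.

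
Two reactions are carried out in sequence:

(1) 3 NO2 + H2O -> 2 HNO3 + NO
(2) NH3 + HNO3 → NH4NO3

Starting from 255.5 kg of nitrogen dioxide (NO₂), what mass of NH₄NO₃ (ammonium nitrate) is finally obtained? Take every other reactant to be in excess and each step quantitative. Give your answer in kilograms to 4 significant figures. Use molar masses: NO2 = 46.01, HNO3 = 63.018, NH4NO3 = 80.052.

255.5 kg = 255500 g.
n(NO2) = 255500 / 46.01 = 5553.1 mol.
Step 1 gives a 3:2 ratio of NO2 to HNO3, so n(HNO3) = 3702.1 mol.
In step 2 the HNO3:NH4NO3 ratio is 1:1, so n(NH4NO3) = 3702.1 mol.
Mass of NH4NO3 = 3702.1 × 80.052 = 296360 g = 296.4 kg.

296.4 kg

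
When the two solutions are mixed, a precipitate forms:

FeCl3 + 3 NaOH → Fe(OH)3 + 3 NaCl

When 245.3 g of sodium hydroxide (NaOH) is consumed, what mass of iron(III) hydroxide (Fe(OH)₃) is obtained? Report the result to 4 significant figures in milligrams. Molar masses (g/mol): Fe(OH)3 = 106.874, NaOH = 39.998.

n(NaOH) = 245.30 g / 39.998 g/mol = 6.1328 mol.
From the equation the NaOH:Fe(OH)3 mole ratio is 3:1, so n(Fe(OH)3) = 6.1328 × 1/3 = 2.0443 mol.
Mass of Fe(OH)3 = 2.0443 mol × 106.874 g/mol = 218.48 g.
Converting to mg: 218.48 g = 218500 mg.

218500 mg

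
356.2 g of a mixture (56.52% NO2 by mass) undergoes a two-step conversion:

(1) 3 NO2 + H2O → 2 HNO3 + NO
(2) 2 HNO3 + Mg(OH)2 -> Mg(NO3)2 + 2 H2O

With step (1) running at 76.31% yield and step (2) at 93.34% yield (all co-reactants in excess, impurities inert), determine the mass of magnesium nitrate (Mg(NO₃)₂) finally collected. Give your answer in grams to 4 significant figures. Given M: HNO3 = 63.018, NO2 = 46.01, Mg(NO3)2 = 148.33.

154.1 g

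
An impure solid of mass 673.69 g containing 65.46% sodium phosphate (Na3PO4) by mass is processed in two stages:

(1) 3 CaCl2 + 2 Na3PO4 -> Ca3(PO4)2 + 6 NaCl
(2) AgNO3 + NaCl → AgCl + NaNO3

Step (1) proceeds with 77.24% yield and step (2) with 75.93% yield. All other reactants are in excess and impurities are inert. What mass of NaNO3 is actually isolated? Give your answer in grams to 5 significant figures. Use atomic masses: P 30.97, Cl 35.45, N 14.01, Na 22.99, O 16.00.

402.30 g

Pure Na3PO4 = 673.69 × 0.6546 = 440.997 g.
M(Na3PO4) = 3(22.99) + 30.97 + 4(16.00) = 163.94 g/mol.
M(NaNO3) = 22.99 + 14.01 + 3(16.00) = 85.00 g/mol.
n(Na3PO4) = 440.997 / 163.94 = 2.68999 mol.
Step 1 (Na3PO4:NaCl = 2:6): theoretical n(NaCl) = 8.06998 mol; at 77.24% yield, n(NaCl) = 6.23325 mol.
Step 2 (NaCl:NaNO3 = 1:1): theoretical n(NaNO3) = 6.23325 mol, so theoretical mass = 6.23325 × 85.00 = 529.826 g.
At 75.93% yield, actual mass of NaNO3 = 529.826 × 0.7593 = 402.297 g.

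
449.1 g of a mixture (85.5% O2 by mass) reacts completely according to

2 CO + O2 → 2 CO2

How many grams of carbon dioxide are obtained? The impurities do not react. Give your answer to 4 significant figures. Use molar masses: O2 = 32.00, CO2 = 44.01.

Mass of pure O2 = 449.1 g × 0.855 = 383.98 g.
n(O2) = 383.98 g / 32.00 g/mol = 11.999 mol.
From the equation the O2:CO2 mole ratio is 1:2, so n(CO2) = 11.999 × 2/1 = 23.999 mol.
Mass of CO2 = 23.999 mol × 44.01 g/mol = 1056.2 g.

1056 g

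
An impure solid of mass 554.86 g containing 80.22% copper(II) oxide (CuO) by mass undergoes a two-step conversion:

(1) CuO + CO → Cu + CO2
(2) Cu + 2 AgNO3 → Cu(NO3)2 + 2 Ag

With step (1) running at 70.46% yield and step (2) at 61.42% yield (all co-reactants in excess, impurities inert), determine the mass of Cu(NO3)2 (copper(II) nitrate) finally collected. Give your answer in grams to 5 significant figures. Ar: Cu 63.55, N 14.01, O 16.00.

454.19 g

Pure CuO = 554.86 × 0.8022 = 445.109 g.
M(CuO) = 63.55 + 16.00 = 79.55 g/mol.
M(Cu(NO3)2) = 63.55 + 2(14.01) + 6(16.00) = 187.57 g/mol.
n(CuO) = 445.109 / 79.55 = 5.59533 mol.
Step 1 (CuO:Cu = 1:1): theoretical n(Cu) = 5.59533 mol; at 70.46% yield, n(Cu) = 3.94247 mol.
Step 2 (Cu:Cu(NO3)2 = 1:1): theoretical n(Cu(NO3)2) = 3.94247 mol, so theoretical mass = 3.94247 × 187.57 = 739.489 g.
At 61.42% yield, actual mass of Cu(NO3)2 = 739.489 × 0.6142 = 454.194 g.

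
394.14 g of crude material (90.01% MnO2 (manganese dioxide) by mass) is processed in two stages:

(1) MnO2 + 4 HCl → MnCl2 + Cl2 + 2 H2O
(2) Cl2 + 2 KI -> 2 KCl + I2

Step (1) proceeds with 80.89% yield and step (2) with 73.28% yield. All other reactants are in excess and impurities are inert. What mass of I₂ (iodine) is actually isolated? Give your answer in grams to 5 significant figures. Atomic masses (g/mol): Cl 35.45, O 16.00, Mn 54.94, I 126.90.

Pure MnO2 = 394.14 × 0.9001 = 354.765 g.
M(MnO2) = 54.94 + 2(16.00) = 86.94 g/mol.
M(I2) = 2(126.90) = 253.80 g/mol.
n(MnO2) = 354.765 / 86.94 = 4.08058 mol.
Step 1 (MnO2:Cl2 = 1:1): theoretical n(Cl2) = 4.08058 mol; at 80.89% yield, n(Cl2) = 3.30078 mol.
Step 2 (Cl2:I2 = 1:1): theoretical n(I2) = 3.30078 mol, so theoretical mass = 3.30078 × 253.80 = 837.738 g.
At 73.28% yield, actual mass of I2 = 837.738 × 0.7328 = 613.894 g.

613.89 g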